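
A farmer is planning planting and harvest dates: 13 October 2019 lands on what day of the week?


Date: 2019-10-13
January 1, 2019 is a Tuesday
Day of year: 286
Offset from Jan 1: 285 days
285 mod 7 = 5
Result: Sunday

Sunday


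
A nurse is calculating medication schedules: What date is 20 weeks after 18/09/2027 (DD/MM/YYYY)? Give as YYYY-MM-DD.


Start: 2027-09-18
Weeks to add: 20
Convert to days: 20 x 7 = 140 days
Add 140 days to 2027-09-18
Result: 2028-02-05

2028-02-05


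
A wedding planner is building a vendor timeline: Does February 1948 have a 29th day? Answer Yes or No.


Year: 1948
Divisible by 4? 1948 / 4 = 487.0 -> Yes
Divisible by 100? 1948 / 100 = 19.48 -> No
Divisible by 4 but not 100, so it IS a leap year

Yes


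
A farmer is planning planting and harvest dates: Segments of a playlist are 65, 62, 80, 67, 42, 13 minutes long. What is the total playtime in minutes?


Durations: 65, 62, 80, 67, 42, 13
Running sum: 65
+ 62 = 127
+ 80 = 207
+ 67 = 274
+ 42 = 316
+ 13 = 329
Total duration: 329 minutes
That is 5 hours and 29 minutes

329


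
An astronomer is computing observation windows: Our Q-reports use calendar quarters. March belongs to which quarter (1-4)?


Month: March (month 3)
Q1: January-March (months 1-3)
Q2: April-June (months 4-6)
Q3: July-September (months 7-9)
Q4: October-December (months 10-12)
Month 3 falls in Q1

1


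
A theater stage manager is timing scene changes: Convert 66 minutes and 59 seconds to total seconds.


Minutes: 66
Extra seconds: 59
Seconds per minute: 60
Minutes to seconds: 66 x 60 = 3960
Total: 3960 + 59 = 4019

4019


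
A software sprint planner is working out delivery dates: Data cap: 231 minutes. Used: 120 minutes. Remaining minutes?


Total budget: 231 minutes
Time used: 120 minutes
Remaining: 231 - 120 = 111 minutes
Percent used: 51.9%
Percent remaining: 48.1%

111


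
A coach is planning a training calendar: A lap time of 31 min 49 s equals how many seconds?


Minutes: 31
Seconds: 49
Convert minutes to seconds: 31 x 60 = 1860
Add remaining seconds: 1860 + 49 = 1909

1909


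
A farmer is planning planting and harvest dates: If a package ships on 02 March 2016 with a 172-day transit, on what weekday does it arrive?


Start: 2016-03-02 (Wednesday)
Step 1 - find target date: add 172 days
  2016-03-02 + 172 days = 2016-08-21
Step 2 - day of week:
  172 mod 7 = 4
  Wednesday + 4 days -> Sunday
Result: Sunday (2016-08-21)

Sunday


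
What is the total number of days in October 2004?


Month: October
Year: 2004
October is a 31-day month
Total: 31 days

31


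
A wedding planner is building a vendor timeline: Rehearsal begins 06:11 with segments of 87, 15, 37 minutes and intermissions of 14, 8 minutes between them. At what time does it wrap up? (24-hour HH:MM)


Start: 06:11 = 371 min from midnight
  after task 1 (87 min): 07:38
  after break (14 min): 07:52
  after task 2 (15 min): 08:07
  after break (8 min): 08:15
  after task 3 (37 min): 08:52
Total elapsed: 161 minutes
End time: 08:52

08:52


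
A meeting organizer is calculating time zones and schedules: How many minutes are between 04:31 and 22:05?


Start time: 04:31 = 271 minutes from midnight
End time: 22:05 = 1325 minutes from midnight
Difference: 1325 - 271 = 1054 minutes
That is 17 hours and 34 minutes

1054


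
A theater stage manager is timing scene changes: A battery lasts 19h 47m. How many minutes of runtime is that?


Hours: 19
Extra minutes: 47
Minutes per hour: 60
Hours to minutes: 19 x 60 = 1140
Total: 1140 + 47 = 1187

1187


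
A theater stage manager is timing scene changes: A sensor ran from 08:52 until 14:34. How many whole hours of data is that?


Start: 08:52
End: 14:34
Hour difference: 14 - 8 = 6 hours
Minute difference: 34 - 52 = -18 minutes
Total minutes: 342
Complete hours: 342 / 60 = 5 (remainder 42)

5


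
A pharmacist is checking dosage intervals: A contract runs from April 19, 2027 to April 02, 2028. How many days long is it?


Start date: 2027-04-19
End date: 2028-04-02
Apr 2027: +12 days
May 2027: +31 days
Jun 2027: +30 days
... (10 more months)
Total: 349 days

349


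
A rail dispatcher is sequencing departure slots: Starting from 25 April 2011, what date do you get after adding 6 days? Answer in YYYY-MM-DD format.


Start: 2011-04-25
Adding 6 days
Days remaining in April: 5
After April: 1 days still to add
May 2011 has 31 days, need 1
Result: 2011-05-01

2011-05-01


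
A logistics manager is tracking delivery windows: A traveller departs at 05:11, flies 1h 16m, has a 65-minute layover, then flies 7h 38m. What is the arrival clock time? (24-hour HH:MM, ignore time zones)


Depart: 05:11
Leg 1: +76 min -> 06:27
Layover: +65 min -> 07:32
Leg 2: +458 min -> 15:10
Total travel: 599 minutes = 9h 59m
Arrival: 15:10

15:10


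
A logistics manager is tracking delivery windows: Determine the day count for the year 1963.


Year: 1963
Check leap year rules:
Divisible by 4? No
1963 is not a leap year
Days: 365

365


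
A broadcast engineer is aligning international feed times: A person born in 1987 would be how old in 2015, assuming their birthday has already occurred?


Birth year: 1987
Current year: 2015
Age = current year - birth year
Age = 2015 - 1987 = 28

28


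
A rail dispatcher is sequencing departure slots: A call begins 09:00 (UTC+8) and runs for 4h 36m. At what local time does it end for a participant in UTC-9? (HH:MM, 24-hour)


Start: 09:00 in UTC+8
Step 1 - add duration:
  minutes: 0 + 36 = 36
  hours: 9 + 4 + 0 = 13
  end in UTC+8: 13:36
Step 2 - convert UTC+8 -> UTC-9:
  offset difference: -9 - (8) = -17 hours
  13 + (-17) = -4 -> mod 24 = 20
Result: 20:36 in UTC-9

20:36


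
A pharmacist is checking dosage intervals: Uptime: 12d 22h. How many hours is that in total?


Days: 12
Extra hours: 22
Hours per day: 24
Days to hours: 12 x 24 = 288
Total: 288 + 22 = 310

310


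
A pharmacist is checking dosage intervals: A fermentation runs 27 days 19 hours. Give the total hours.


Days: 27
Extra hours: 19
Hours per day: 24
Days to hours: 27 x 24 = 648
Total: 648 + 19 = 667

667


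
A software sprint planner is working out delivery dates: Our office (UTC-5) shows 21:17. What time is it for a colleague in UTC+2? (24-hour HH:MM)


Local time: 21:17 at UTC-5 (offset -5h)
Target zone: UTC+2 (offset 2h)
Difference: 2 - (-5) = 7 hours
Calculation: 21 + (7) = 28
Wraparound: (28) mod 24 = 4
Result: 04:17

04:17


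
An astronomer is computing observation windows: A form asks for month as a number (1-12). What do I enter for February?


Calendar month order:
1. January
2. February <--
3. March
February is month number 2

2


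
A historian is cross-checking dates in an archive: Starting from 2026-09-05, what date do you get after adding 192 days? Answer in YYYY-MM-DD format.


Start: 2026-09-05
Adding 192 days
Days remaining in September: 25
After September: 167 days still to add
October 2026: 31 days, 136 remaining
November 2026: 30 days, 106 remaining
December 2026: 31 days, 75 remaining
January 2027: 31 days, 44 remaining
Result: 2027-03-16

2027-03-16


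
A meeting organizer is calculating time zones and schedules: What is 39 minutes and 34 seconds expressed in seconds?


Minutes: 39
Extra seconds: 34
Seconds per minute: 60
Minutes to seconds: 39 x 60 = 2340
Total: 2340 + 34 = 2374

2374


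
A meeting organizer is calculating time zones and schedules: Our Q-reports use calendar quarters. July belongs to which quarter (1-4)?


Month: July (month 7)
Q1: January-March (months 1-3)
Q2: April-June (months 4-6)
Q3: July-September (months 7-9)
Q4: October-December (months 10-12)
Month 7 falls in Q3

3


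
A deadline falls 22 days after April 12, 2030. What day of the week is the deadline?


Start: 2030-04-12 (Friday)
Step 1 - find target date: add 22 days
  2030-04-12 + 22 days = 2030-05-04
Step 2 - day of week:
  22 mod 7 = 1
  Friday + 1 days -> Saturday
Result: Saturday (2030-05-04)

Saturday


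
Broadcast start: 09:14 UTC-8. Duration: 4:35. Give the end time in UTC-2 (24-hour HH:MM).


Start: 09:14 in UTC-8
Step 1 - add duration:
  minutes: 14 + 35 = 49
  hours: 9 + 4 + 0 = 13
  end in UTC-8: 13:49
Step 2 - convert UTC-8 -> UTC-2:
  offset difference: -2 - (-8) = 6 hours
  13 + (6) = 19 -> mod 24 = 19
Result: 19:49 in UTC-2

19:49


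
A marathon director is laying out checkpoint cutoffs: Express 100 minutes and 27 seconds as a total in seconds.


Minutes: 100
Seconds: 27
Convert minutes to seconds: 100 x 60 = 6000
Add remaining seconds: 6000 + 27 = 6027

6027


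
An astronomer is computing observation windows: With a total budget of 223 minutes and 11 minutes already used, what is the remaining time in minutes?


Total budget: 223 minutes
Time used: 11 minutes
Remaining: 223 - 11 = 212 minutes
Percent used: 4.9%
Percent remaining: 95.1%

212


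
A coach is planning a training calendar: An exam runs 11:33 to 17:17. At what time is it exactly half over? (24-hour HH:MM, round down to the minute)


Start time: 11:33 = 693 minutes from midnight
End time: 17:17 = 1037 minutes from midnight
Sum: 693 + 1037 = 1730
Midpoint: 1730 / 2 = 865 minutes
Convert: 865 / 60 = 14 hours, 25 minutes
Result: 14:25

14:25


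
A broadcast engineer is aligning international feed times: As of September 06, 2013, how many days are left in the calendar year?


Start: September 06, 2013
End: December 31, 2013
Days left in September: 24
October: 31
November: 30
December: 31
Sum of remaining months: 92
Total: 24 + 92 = 116

116


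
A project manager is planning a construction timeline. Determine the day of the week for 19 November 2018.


Date: 2018-11-19
January 1, 2018 is a Monday
Day of year: 323
Offset from Jan 1: 322 days
322 mod 7 = 0
Result: Monday

Monday


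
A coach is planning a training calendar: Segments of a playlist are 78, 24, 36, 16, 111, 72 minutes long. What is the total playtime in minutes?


Durations: 78, 24, 36, 16, 111, 72
Running sum: 78
+ 24 = 102
+ 36 = 138
+ 16 = 154
+ 111 = 265
+ 72 = 337
Total duration: 337 minutes
That is 5 hours and 37 minutes

337


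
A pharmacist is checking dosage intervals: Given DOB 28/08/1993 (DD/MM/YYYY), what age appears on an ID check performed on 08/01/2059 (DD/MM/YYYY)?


Birth: 1993-08-28
Reference: 2059-01-08
Year difference: 2059 - 1993 = 66
Has birthday (08-28) occurred by 01-08? No
Birthday not yet reached this year -> subtract 1
Age in full years: 65

65


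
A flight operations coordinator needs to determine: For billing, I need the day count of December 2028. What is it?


Month: December
Year: 2028
December is a 31-day month
Total: 31 days

31


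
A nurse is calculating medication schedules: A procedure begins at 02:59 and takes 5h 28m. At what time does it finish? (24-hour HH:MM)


Start time: 02:59
Adding: 5 hours 28 minutes
Minutes: 59 + 28 = 87
Minute overflow: 87 >= 60, so carry 1 hour, minutes = 27
Hours: 2 + 5 + 1 = 8
Result: 08:27

08:27


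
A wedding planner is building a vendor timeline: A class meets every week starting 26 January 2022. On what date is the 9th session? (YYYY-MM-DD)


First occurrence: 2022-01-26 (occurrence 1)
Each occurrence is 7 days after the previous.
Occurrence 9 is 8 weeks after the first.
8 weeks = 56 days
2022-01-26 + 56 days = 2022-03-23

2022-03-23


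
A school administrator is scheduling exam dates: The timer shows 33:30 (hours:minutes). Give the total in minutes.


Hours: 33
Minutes: 30
Convert hours to minutes: 33 x 60 = 1980
Add remaining minutes: 1980 + 30 = 2010

2010


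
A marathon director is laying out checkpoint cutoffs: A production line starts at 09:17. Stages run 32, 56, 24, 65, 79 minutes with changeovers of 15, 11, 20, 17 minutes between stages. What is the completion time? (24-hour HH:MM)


Start: 09:17 = 557 min from midnight
  after task 1 (32 min): 09:49
  after break (15 min): 10:04
  after task 2 (56 min): 11:00
  after break (11 min): 11:11
  after task 3 (24 min): 11:35
  after break (20 min): 11:55
  after task 4 (65 min): 13:00
  after break (17 min): 13:17
  after task 5 (79 min): 14:36
Total elapsed: 319 minutes
End time: 14:36

14:36


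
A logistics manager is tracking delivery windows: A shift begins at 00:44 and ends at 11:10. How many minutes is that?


Start time: 00:44 = 44 minutes from midnight
End time: 11:10 = 670 minutes from midnight
Difference: 670 - 44 = 626 minutes
That is 10 hours and 26 minutes

626


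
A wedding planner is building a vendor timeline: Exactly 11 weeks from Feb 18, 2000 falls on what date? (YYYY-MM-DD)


Start: 2000-02-18
Weeks to add: 11
Convert to days: 11 x 7 = 77 days
Add 77 days to 2000-02-18
Result: 2000-05-05

2000-05-05


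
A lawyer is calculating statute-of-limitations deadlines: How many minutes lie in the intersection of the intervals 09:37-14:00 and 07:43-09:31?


Interval A: [577, 840] minutes from midnight
Interval B: [463, 571] minutes from midnight
Overlap start = max(577, 463) = 577
Overlap end = min(840, 571) = 571
End <= start, so the intervals do not overlap: 0 minutes

0


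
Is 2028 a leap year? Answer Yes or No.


Year: 2028
Divisible by 4? 2028 / 4 = 507.0 -> Yes
Divisible by 100? 2028 / 100 = 20.28 -> No
Divisible by 4 but not 100, so it IS a leap year

Yes


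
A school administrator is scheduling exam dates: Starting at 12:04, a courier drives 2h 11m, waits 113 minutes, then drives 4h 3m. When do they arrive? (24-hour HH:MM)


Depart: 12:04
Leg 1: +131 min -> 14:15
Layover: +113 min -> 16:08
Leg 2: +243 min -> 20:11
Total travel: 487 minutes = 8h 7m
Arrival: 20:11

20:11


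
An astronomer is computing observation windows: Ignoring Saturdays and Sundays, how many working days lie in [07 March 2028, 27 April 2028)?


Start: 2028-03-07 (Tuesday)
End (exclusive): 2028-04-27 (Thursday)
Total calendar days: 51
Full weeks: 51 // 7 = 7 -> 35 weekdays
Remaining 2 days starting on Tuesday:
  Tue(w), Wed(w) -> 2 weekdays
Total business days: 35 + 2 = 37

37


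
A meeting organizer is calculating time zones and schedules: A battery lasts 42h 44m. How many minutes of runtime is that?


Hours: 42
Extra minutes: 44
Minutes per hour: 60
Hours to minutes: 42 x 60 = 2520
Total: 2520 + 44 = 2564

2564


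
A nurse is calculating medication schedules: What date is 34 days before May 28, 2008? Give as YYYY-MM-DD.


Start: 2008-05-28
Subtracting 34 days
Days already passed in May: 28
After going back through May: 6 more days to subtract
April 2008 has 30 days, need 6
Result: 2008-04-24

2008-04-24


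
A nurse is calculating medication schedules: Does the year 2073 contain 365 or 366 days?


Year: 2073
Check leap year rules:
Divisible by 4? No
2073 is not a leap year
Days: 365

365


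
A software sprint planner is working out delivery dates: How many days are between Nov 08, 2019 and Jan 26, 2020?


Start date: 2019-11-08
End date: 2020-01-26
Nov 2019: +23 days
Dec 2019: +31 days
Jan 2020: +25 days
Total: 79 days

79


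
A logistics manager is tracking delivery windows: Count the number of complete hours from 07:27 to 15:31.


Start: 07:27
End: 15:31
Hour difference: 15 - 7 = 8 hours
Minute difference: 31 - 27 = 4 minutes
Total minutes: 484
Complete hours: 484 / 60 = 8 (remainder 4)

8


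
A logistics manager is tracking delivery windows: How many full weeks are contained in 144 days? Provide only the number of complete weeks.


Total days: 144
Days per week: 7
Division: 144 / 7 = 20 remainder 4
Complete weeks: 20
Remaining days: 4

20


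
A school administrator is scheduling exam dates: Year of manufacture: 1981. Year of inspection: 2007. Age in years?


Birth year: 1981
Current year: 2007
Age = current year - birth year
Age = 2007 - 1981 = 26

26


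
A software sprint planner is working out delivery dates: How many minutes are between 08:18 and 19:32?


Start time: 08:18 = 498 minutes from midnight
End time: 19:32 = 1172 minutes from midnight
Difference: 1172 - 498 = 674 minutes
That is 11 hours and 14 minutes

674


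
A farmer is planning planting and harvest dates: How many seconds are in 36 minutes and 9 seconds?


Minutes: 36
Seconds: 9
Convert minutes to seconds: 36 x 60 = 2160
Add remaining seconds: 2160 + 9 = 2169

2169


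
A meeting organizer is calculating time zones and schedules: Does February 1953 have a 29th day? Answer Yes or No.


Year: 1953
Divisible by 4? 1953 / 4 = 488.25 -> No
Not divisible by 4, so NOT a leap year

No


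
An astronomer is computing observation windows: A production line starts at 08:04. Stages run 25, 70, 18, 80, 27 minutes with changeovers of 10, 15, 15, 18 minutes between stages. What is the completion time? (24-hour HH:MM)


Start: 08:04 = 484 min from midnight
  after task 1 (25 min): 08:29
  after break (10 min): 08:39
  after task 2 (70 min): 09:49
  after break (15 min): 10:04
  after task 3 (18 min): 10:22
  after break (15 min): 10:37
  after task 4 (80 min): 11:57
  after break (18 min): 12:15
  after task 5 (27 min): 12:42
Total elapsed: 278 minutes
End time: 12:42

12:42


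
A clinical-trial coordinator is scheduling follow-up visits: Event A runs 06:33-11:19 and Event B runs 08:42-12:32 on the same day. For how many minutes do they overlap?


Interval A: [393, 679] minutes from midnight
Interval B: [522, 752] minutes from midnight
Overlap start = max(393, 522) = 522
Overlap end = min(679, 752) = 679
Overlap = 679 - 522 = 157 minutes

157


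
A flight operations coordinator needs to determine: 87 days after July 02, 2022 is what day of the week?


Start: 2022-07-02 (Saturday)
Step 1 - find target date: add 87 days
  2022-07-02 + 87 days = 2022-09-27
Step 2 - day of week:
  87 mod 7 = 3
  Saturday + 3 days -> Tuesday
Result: Tuesday (2022-09-27)

Tuesday


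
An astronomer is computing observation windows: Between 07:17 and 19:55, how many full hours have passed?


Start: 07:17
End: 19:55
Hour difference: 19 - 7 = 12 hours
Minute difference: 55 - 17 = 38 minutes
Total minutes: 758
Complete hours: 758 / 60 = 12 (remainder 38)

12


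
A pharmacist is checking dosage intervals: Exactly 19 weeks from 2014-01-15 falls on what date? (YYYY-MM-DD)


Start: 2014-01-15
Weeks to add: 19
Convert to days: 19 x 7 = 133 days
Add 133 days to 2014-01-15
Result: 2014-05-28

2014-05-28


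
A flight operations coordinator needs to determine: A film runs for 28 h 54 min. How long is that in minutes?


Hours: 28
Minutes: 54
Convert hours to minutes: 28 x 60 = 1680
Add remaining minutes: 1680 + 54 = 1734

1734


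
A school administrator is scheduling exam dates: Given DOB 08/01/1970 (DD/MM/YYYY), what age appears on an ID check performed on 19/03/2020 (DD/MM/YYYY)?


Birth: 1970-01-08
Reference: 2020-03-19
Year difference: 2020 - 1970 = 50
Has birthday (01-08) occurred by 03-19? Yes
Age in full years: 50

50


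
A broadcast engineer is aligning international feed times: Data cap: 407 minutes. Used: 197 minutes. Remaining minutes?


Total budget: 407 minutes
Time used: 197 minutes
Remaining: 407 - 197 = 210 minutes
Percent used: 48.4%
Percent remaining: 51.6%

210


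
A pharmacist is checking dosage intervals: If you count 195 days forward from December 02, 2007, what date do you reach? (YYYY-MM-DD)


Start: 2007-12-02
Adding 195 days
Days remaining in December: 29
After December: 166 days still to add
January 2008: 31 days, 135 remaining
February 2008: 29 days, 106 remaining
March 2008: 31 days, 75 remaining
April 2008: 30 days, 45 remaining
Result: 2008-06-14

2008-06-14


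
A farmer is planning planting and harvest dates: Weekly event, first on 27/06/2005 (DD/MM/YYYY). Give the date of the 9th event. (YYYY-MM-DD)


First occurrence: 2005-06-27 (occurrence 1)
Each occurrence is 7 days after the previous.
Occurrence 9 is 8 weeks after the first.
8 weeks = 56 days
2005-06-27 + 56 days = 2005-08-22

2005-08-22


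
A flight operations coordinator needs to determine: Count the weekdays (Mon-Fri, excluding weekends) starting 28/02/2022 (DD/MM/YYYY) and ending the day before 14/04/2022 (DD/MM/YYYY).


Start: 2022-02-28 (Monday)
End (exclusive): 2022-04-14 (Thursday)
Total calendar days: 45
Full weeks: 45 // 7 = 6 -> 30 weekdays
Remaining 3 days starting on Monday:
  Mon(w), Tue(w), Wed(w) -> 3 weekdays
Total business days: 30 + 3 = 33

33


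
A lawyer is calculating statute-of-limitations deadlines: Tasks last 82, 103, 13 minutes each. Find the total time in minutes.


Durations: 82, 103, 13
Running sum: 82
+ 103 = 185
+ 13 = 198
Total duration: 198 minutes
That is 3 hours and 18 minutes

198


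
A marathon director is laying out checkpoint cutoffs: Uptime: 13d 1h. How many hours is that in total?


Days: 13
Extra hours: 1
Hours per day: 24
Days to hours: 13 x 24 = 312
Total: 312 + 1 = 313

313


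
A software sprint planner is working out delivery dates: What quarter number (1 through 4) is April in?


Month: April (month 4)
Q1: January-March (months 1-3)
Q2: April-June (months 4-6)
Q3: July-September (months 7-9)
Q4: October-December (months 10-12)
Month 4 falls in Q2

2


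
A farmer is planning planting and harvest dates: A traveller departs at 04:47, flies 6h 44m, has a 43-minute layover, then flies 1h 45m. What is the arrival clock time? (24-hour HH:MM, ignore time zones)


Depart: 04:47
Leg 1: +404 min -> 11:31
Layover: +43 min -> 12:14
Leg 2: +105 min -> 13:59
Total travel: 552 minutes = 9h 12m
Arrival: 13:59

13:59


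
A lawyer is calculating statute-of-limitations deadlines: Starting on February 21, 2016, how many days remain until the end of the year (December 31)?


Start: February 21, 2016
End: December 31, 2016
Days left in February: 8
March: 31
April: 30
May: 31
June: 30
... plus remaining months
Sum of remaining months: 306
Total: 8 + 306 = 314

314


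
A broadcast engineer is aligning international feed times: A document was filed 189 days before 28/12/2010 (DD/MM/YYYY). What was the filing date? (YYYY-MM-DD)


Start: 2010-12-28
Subtracting 189 days
Days already passed in December: 28
After going back through December: 161 more days to subtract
November 2010: 30 days, 131 remaining
October 2010: 31 days, 100 remaining
September 2010: 30 days, 70 remaining
August 2010: 31 days, 39 remaining
Result: 2010-06-22

2010-06-22


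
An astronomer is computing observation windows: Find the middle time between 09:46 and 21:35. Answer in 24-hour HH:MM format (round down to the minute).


Start time: 09:46 = 586 minutes from midnight
End time: 21:35 = 1295 minutes from midnight
Sum: 586 + 1295 = 1881
Midpoint: 1881 / 2 = 940 minutes
Convert: 940 / 60 = 15 hours, 40 minutes
Result: 15:40

15:40


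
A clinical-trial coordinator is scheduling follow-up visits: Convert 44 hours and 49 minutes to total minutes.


Hours: 44
Extra minutes: 49
Minutes per hour: 60
Hours to minutes: 44 x 60 = 2640
Total: 2640 + 49 = 2689

2689


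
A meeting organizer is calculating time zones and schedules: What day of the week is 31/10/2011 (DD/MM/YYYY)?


Date: 2011-10-31
January 1, 2011 is a Saturday
Day of year: 304
Offset from Jan 1: 303 days
303 mod 7 = 2
Result: Monday

Monday


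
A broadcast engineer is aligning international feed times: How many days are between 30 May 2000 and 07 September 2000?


Start date: 2000-05-30
End date: 2000-09-07
May 2000: +2 days
Jun 2000: +30 days
Jul 2000: +31 days
Aug 2000: +31 days
Sep 2000: +6 days
Total: 100 days

100


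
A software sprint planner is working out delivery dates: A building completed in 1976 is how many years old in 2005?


Birth year: 1976
Current year: 2005
Age = current year - birth year
Age = 2005 - 1976 = 29

29


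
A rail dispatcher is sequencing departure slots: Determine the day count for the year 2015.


Year: 2015
Check leap year rules:
Divisible by 4? No
2015 is not a leap year
Days: 365

365


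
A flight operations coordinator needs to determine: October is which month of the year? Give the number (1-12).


Calendar month order:
9. September
10. October <--
11. November
October is month number 10

10


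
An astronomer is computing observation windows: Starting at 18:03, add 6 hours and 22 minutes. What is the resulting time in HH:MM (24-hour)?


Start time: 18:03
Adding: 6 hours 22 minutes
Minutes: 3 + 22 = 25
Hours: 18 + 6 + 0 = 24
Hour wraparound: 24 mod 24 = 0
Result: 00:25

00:25


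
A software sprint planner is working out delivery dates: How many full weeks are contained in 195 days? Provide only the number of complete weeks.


Total days: 195
Days per week: 7
Division: 195 / 7 = 27 remainder 6
Complete weeks: 27
Remaining days: 6

27


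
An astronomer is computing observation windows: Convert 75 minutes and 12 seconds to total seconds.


Minutes: 75
Extra seconds: 12
Seconds per minute: 60
Minutes to seconds: 75 x 60 = 4500
Total: 4500 + 12 = 4512

4512


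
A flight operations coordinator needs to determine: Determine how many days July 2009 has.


Month: July
Year: 2009
July is a 31-day month
Total: 31 days

31


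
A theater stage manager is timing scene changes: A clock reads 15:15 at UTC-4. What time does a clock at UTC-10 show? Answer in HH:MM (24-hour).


Local time: 15:15 at UTC-4 (offset -4h)
Target zone: UTC-10 (offset -10h)
Difference: -10 - (-4) = -6 hours
Calculation: 15 + (-6) = 9
Result: 09:15

09:15


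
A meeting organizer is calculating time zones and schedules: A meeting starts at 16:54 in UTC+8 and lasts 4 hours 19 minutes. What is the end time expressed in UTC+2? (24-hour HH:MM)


Start: 16:54 in UTC+8
Step 1 - add duration:
  minutes: 54 + 19 = 73 (carry 1h)
  hours: 16 + 4 + 1 = 21
  end in UTC+8: 21:13
Step 2 - convert UTC+8 -> UTC+2:
  offset difference: 2 - (8) = -6 hours
  21 + (-6) = 15 -> mod 24 = 15
Result: 15:13 in UTC+2

15:13


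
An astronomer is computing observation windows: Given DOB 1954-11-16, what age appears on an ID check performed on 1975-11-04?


Birth: 1954-11-16
Reference: 1975-11-04
Year difference: 1975 - 1954 = 21
Has birthday (11-16) occurred by 11-04? No
Birthday not yet reached this year -> subtract 1
Age in full years: 20

20


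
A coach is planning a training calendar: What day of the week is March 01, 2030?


Date: 2030-03-01
January 1, 2030 is a Tuesday
Day of year: 60
Offset from Jan 1: 59 days
59 mod 7 = 3
Result: Friday

Friday


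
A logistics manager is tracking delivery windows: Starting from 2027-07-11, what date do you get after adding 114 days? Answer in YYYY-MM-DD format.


Start: 2027-07-11
Adding 114 days
Days remaining in July: 20
After July: 94 days still to add
August 2027: 31 days, 63 remaining
September 2027: 30 days, 33 remaining
October 2027: 31 days, 2 remaining
November 2027 has 30 days, need 2
Result: 2027-11-02

2027-11-02


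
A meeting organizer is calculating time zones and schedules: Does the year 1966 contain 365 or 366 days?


Year: 1966
Check leap year rules:
Divisible by 4? No
1966 is not a leap year
Days: 365

365


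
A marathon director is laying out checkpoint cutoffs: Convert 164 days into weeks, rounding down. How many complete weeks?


Total days: 164
Days per week: 7
Division: 164 / 7 = 23 remainder 3
Complete weeks: 23
Remaining days: 3

23


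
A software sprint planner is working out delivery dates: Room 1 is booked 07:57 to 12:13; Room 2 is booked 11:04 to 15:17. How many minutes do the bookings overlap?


Interval A: [477, 733] minutes from midnight
Interval B: [664, 917] minutes from midnight
Overlap start = max(477, 664) = 664
Overlap end = min(733, 917) = 733
Overlap = 733 - 664 = 69 minutes

69


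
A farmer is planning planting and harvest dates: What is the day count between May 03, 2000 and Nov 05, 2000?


Start date: 2000-05-03
End date: 2000-11-05
May 2000: +29 days
Jun 2000: +30 days
Jul 2000: +31 days
... (4 more months)
Total: 186 days

186


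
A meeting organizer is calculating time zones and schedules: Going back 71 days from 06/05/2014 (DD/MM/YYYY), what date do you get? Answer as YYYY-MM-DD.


Start: 2014-05-06
Subtracting 71 days
Days already passed in May: 6
After going back through May: 65 more days to subtract
April 2014: 30 days, 35 remaining
March 2014: 31 days, 4 remaining
February 2014 has 28 days, need 4
Result: 2014-02-24

2014-02-24


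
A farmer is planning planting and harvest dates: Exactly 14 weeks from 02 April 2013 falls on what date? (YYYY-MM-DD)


Start: 2013-04-02
Weeks to add: 14
Convert to days: 14 x 7 = 98 days
Add 98 days to 2013-04-02
Result: 2013-07-09

2013-07-09


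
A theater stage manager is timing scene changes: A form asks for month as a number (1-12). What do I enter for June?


Calendar month order:
5. May
6. June <--
7. July
June is month number 6

6


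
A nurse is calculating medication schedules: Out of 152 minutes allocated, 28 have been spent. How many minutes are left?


Total budget: 152 minutes
Time used: 28 minutes
Remaining: 152 - 28 = 124 minutes
Percent used: 18.4%
Percent remaining: 81.6%

124


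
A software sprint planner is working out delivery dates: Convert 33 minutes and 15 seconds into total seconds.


Minutes: 33
Seconds: 15
Convert minutes to seconds: 33 x 60 = 1980
Add remaining seconds: 1980 + 15 = 1995

1995


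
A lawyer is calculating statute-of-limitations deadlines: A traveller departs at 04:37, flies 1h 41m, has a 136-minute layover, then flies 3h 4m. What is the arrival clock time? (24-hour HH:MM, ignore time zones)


Depart: 04:37
Leg 1: +101 min -> 06:18
Layover: +136 min -> 08:34
Leg 2: +184 min -> 11:38
Total travel: 421 minutes = 7h 1m
Arrival: 11:38

11:38


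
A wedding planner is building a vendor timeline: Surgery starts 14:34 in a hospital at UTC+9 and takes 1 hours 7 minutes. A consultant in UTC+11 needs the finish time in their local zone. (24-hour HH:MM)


Start: 14:34 in UTC+9
Step 1 - add duration:
  minutes: 34 + 7 = 41
  hours: 14 + 1 + 0 = 15
  end in UTC+9: 15:41
Step 2 - convert UTC+9 -> UTC+11:
  offset difference: 11 - (9) = 2 hours
  15 + (2) = 17 -> mod 24 = 17
Result: 17:41 in UTC+11

17:41


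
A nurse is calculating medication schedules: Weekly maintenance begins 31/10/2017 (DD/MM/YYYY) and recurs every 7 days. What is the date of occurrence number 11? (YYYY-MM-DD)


First occurrence: 2017-10-31 (occurrence 1)
Each occurrence is 7 days after the previous.
Occurrence 11 is 10 weeks after the first.
10 weeks = 70 days
2017-10-31 + 70 days = 2018-01-09

2018-01-09


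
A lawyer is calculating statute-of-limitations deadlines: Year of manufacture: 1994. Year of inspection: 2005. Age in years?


Birth year: 1994
Current year: 2005
Age = current year - birth year
Age = 2005 - 1994 = 11

11


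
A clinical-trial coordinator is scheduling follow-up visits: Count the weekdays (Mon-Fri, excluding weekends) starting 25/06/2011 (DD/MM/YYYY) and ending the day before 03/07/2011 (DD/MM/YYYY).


Start: 2011-06-25 (Saturday)
End (exclusive): 2011-07-03 (Sunday)
Total calendar days: 8
Full weeks: 8 // 7 = 1 -> 5 weekdays
Remaining 1 days starting on Saturday:
  Sat(-) -> 0 weekdays
Total business days: 5 + 0 = 5

5


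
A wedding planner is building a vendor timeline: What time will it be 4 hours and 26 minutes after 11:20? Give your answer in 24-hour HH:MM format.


Start time: 11:20
Adding: 4 hours 26 minutes
Minutes: 20 + 26 = 46
Hours: 11 + 4 + 0 = 15
Result: 15:46

15:46


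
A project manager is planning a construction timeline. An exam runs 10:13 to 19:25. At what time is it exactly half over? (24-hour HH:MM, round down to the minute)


Start time: 10:13 = 613 minutes from midnight
End time: 19:25 = 1165 minutes from midnight
Sum: 613 + 1165 = 1778
Midpoint: 1778 / 2 = 889 minutes
Convert: 889 / 60 = 14 hours, 49 minutes
Result: 14:49

14:49


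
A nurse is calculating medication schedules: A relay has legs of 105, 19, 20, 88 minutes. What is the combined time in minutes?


Durations: 105, 19, 20, 88
Running sum: 105
+ 19 = 124
+ 20 = 144
+ 88 = 232
Total duration: 232 minutes
That is 3 hours and 52 minutes

232


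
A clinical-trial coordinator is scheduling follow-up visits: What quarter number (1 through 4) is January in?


Month: January (month 1)
Q1: January-March (months 1-3)
Q2: April-June (months 4-6)
Q3: July-September (months 7-9)
Q4: October-December (months 10-12)
Month 1 falls in Q1

1


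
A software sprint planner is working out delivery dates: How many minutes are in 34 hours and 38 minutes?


Hours: 34
Minutes: 38
Convert hours to minutes: 34 x 60 = 2040
Add remaining minutes: 2040 + 38 = 2078

2078


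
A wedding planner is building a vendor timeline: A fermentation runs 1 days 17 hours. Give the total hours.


Days: 1
Extra hours: 17
Hours per day: 24
Days to hours: 1 x 24 = 24
Total: 24 + 17 = 41

41


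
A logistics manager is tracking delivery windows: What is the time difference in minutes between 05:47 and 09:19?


Start time: 05:47 = 347 minutes from midnight
End time: 09:19 = 559 minutes from midnight
Difference: 559 - 347 = 212 minutes
That is 3 hours and 32 minutes

212


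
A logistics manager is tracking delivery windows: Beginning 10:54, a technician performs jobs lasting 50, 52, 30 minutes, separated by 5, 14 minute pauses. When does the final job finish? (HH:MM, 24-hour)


Start: 10:54 = 654 min from midnight
  after task 1 (50 min): 11:44
  after break (5 min): 11:49
  after task 2 (52 min): 12:41
  after break (14 min): 12:55
  after task 3 (30 min): 13:25
Total elapsed: 151 minutes
End time: 13:25

13:25


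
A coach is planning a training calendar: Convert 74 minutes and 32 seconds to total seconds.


Minutes: 74
Extra seconds: 32
Seconds per minute: 60
Minutes to seconds: 74 x 60 = 4440
Total: 4440 + 32 = 4472

4472


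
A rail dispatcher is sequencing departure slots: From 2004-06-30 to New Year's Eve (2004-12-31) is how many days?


Start: June 30, 2004
End: December 31, 2004
Days left in June: 0
July: 31
August: 31
September: 30
October: 31
... plus remaining months
Sum of remaining months: 184
Total: 0 + 184 = 184

184


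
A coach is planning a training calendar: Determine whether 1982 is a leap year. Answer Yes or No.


Year: 1982
Divisible by 4? 1982 / 4 = 495.5 -> No
Not divisible by 4, so NOT a leap year

No


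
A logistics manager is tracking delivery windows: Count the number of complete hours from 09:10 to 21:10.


Start: 09:10
End: 21:10
Hour difference: 21 - 9 = 12 hours
Minute difference: 10 - 10 = 0 minutes
Total minutes: 720
Complete hours: 720 / 60 = 12 (remainder 0)

12


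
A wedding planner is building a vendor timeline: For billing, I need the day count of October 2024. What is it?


Month: October
Year: 2024
October is a 31-day month
Total: 31 days

31


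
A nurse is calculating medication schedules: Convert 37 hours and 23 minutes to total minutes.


Hours: 37
Extra minutes: 23
Minutes per hour: 60
Hours to minutes: 37 x 60 = 2220
Total: 2220 + 23 = 2243

2243


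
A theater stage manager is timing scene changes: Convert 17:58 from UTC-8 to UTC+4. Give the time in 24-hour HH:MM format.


Local time: 17:58 at UTC-8 (offset -8h)
Target zone: UTC+4 (offset 4h)
Difference: 4 - (-8) = 12 hours
Calculation: 17 + (12) = 29
Wraparound: (29) mod 24 = 5
Result: 05:58

05:58


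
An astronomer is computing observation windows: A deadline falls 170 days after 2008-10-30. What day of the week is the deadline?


Start: 2008-10-30 (Thursday)
Step 1 - find target date: add 170 days
  2008-10-30 + 170 days = 2009-04-18
Step 2 - day of week:
  170 mod 7 = 2
  Thursday + 2 days -> Saturday
Result: Saturday (2009-04-18)

Saturday


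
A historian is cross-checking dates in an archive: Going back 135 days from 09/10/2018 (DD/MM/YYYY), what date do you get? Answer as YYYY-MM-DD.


Start: 2018-10-09
Subtracting 135 days
Days already passed in October: 9
After going back through October: 126 more days to subtract
September 2018: 30 days, 96 remaining
August 2018: 31 days, 65 remaining
July 2018: 31 days, 34 remaining
June 2018: 30 days, 4 remaining
Result: 2018-05-27

2018-05-27


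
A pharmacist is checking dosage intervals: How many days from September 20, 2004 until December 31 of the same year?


Start: September 20, 2004
End: December 31, 2004
Days left in September: 10
October: 31
November: 30
December: 31
Sum of remaining months: 92
Total: 10 + 92 = 102

102


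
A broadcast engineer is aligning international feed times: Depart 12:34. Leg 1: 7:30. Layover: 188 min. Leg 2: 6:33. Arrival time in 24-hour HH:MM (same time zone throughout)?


Depart: 12:34
Leg 1: +450 min -> 20:04
Layover: +188 min -> 23:12
Leg 2: +393 min -> 05:45
Total travel: 1031 minutes = 17h 11m
Arrival: 05:45

05:45


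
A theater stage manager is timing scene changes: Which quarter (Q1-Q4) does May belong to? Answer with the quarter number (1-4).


Month: May (month 5)
Q1: January-March (months 1-3)
Q2: April-June (months 4-6)
Q3: July-September (months 7-9)
Q4: October-December (months 10-12)
Month 5 falls in Q2

2


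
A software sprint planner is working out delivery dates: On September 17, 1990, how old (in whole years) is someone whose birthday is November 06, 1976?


Birth: 1976-11-06
Reference: 1990-09-17
Year difference: 1990 - 1976 = 14
Has birthday (11-06) occurred by 09-17? No
Birthday not yet reached this year -> subtract 1
Age in full years: 13

13


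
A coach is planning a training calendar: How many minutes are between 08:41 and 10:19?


Start time: 08:41 = 521 minutes from midnight
End time: 10:19 = 619 minutes from midnight
Difference: 619 - 521 = 98 minutes
That is 1 hours and 38 minutes

98


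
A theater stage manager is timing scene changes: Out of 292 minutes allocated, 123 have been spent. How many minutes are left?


Total budget: 292 minutes
Time used: 123 minutes
Remaining: 292 - 123 = 169 minutes
Percent used: 42.1%
Percent remaining: 57.9%

169


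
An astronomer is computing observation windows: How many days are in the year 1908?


Year: 1908
Check leap year rules:
Divisible by 4? Yes
Divisible by 100? No
1908 is a leap year
Days: 366

366


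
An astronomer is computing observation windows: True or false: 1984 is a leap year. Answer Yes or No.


Year: 1984
Divisible by 4? 1984 / 4 = 496.0 -> Yes
Divisible by 100? 1984 / 100 = 19.84 -> No
Divisible by 4 but not 100, so it IS a leap year

Yes


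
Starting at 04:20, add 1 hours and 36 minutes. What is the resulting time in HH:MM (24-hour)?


Start time: 04:20
Adding: 1 hours 36 minutes
Minutes: 20 + 36 = 56
Hours: 4 + 1 + 0 = 5
Result: 05:56

05:56


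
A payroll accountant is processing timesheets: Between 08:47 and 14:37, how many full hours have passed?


Start: 08:47
End: 14:37
Hour difference: 14 - 8 = 6 hours
Minute difference: 37 - 47 = -10 minutes
Total minutes: 350
Complete hours: 350 / 60 = 5 (remainder 50)

5


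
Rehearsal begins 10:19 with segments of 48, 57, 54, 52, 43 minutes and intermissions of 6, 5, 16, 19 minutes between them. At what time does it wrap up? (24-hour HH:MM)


Start: 10:19 = 619 min from midnight
  after task 1 (48 min): 11:07
  after break (6 min): 11:13
  after task 2 (57 min): 12:10
  after break (5 min): 12:15
  after task 3 (54 min): 13:09
  after break (16 min): 13:25
  after task 4 (52 min): 14:17
  after break (19 min): 14:36
  after task 5 (43 min): 15:19
Total elapsed: 300 minutes
End time: 15:19

15:19


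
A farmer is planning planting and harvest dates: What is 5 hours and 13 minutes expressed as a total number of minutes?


Hours: 5
Minutes: 13
Convert hours to minutes: 5 x 60 = 300
Add remaining minutes: 300 + 13 = 313

313


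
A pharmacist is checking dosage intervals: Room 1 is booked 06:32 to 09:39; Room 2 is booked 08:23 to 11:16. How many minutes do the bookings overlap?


Interval A: [392, 579] minutes from midnight
Interval B: [503, 676] minutes from midnight
Overlap start = max(392, 503) = 503
Overlap end = min(579, 676) = 579
Overlap = 579 - 503 = 76 minutes

76
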